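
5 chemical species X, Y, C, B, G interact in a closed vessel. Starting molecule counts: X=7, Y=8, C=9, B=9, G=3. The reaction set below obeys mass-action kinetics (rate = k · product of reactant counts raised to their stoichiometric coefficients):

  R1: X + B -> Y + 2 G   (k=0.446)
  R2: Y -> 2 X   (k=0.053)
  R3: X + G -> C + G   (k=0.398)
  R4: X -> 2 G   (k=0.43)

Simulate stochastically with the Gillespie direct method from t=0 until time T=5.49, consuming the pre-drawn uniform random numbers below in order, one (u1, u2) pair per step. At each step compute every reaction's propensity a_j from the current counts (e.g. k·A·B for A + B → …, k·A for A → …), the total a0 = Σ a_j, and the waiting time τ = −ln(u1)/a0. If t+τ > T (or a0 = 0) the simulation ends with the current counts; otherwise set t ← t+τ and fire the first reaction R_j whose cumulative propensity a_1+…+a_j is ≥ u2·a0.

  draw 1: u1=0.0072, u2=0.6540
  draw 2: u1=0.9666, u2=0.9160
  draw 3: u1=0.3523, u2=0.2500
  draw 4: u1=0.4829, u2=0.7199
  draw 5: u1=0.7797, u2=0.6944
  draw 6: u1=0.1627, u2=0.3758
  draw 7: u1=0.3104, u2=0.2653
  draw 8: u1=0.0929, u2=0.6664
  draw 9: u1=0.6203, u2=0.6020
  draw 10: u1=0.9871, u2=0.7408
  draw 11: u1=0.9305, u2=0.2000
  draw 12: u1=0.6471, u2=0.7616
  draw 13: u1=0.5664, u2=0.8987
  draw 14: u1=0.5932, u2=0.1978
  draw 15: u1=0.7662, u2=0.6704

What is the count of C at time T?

C at T = 16

t=0.000: X=7 Y=8 C=9 B=9 G=3
Draw 1: a1=28.098, a2=0.424, a3=8.358, a4=3.010, a0=39.890; τ=−ln(0.0072)/39.890=0.124 → t=0.124; u2·a0=0.6540·39.890=26.088 ≤ a1=28.098 → R1 fires; X=6 Y=9 C=9 B=8 G=5
Draw 2: a1=21.408, a2=0.477, a3=11.940, a4=2.580, a0=36.405; τ=−ln(0.9666)/36.405=0.001 → t=0.125; u2·a0=0.9160·36.405=33.347; a1+a2=21.885 < 33.347 ≤ a1+…+a3=33.825 → R3 fires; X=5 Y=9 C=10 B=8 G=5
Draw 3: a1=17.840, a2=0.477, a3=9.950, a4=2.150, a0=30.417; τ=−ln(0.3523)/30.417=0.034 → t=0.159; u2·a0=0.2500·30.417=7.604 ≤ a1=17.840 → R1 fires; X=4 Y=10 C=10 B=7 G=7
Draw 4: a1=12.488, a2=0.530, a3=11.144, a4=1.720, a0=25.882; τ=−ln(0.4829)/25.882=0.028 → t=0.187; u2·a0=0.7199·25.882=18.632; a1+a2=13.018 < 18.632 ≤ a1+…+a3=24.162 → R3 fires; X=3 Y=10 C=11 B=7 G=7
Draw 5: a1=9.366, a2=0.530, a3=8.358, a4=1.290, a0=19.544; τ=−ln(0.7797)/19.544=0.013 → t=0.200; u2·a0=0.6944·19.544=13.571; a1+a2=9.896 < 13.571 ≤ a1+…+a3=18.254 → R3 fires; X=2 Y=10 C=12 B=7 G=7
Draw 6: a1=6.244, a2=0.530, a3=5.572, a4=0.860, a0=13.206; τ=−ln(0.1627)/13.206=0.138 → t=0.337; u2·a0=0.3758·13.206=4.963 ≤ a1=6.244 → R1 fires; X=1 Y=11 C=12 B=6 G=9
Draw 7: a1=2.676, a2=0.583, a3=3.582, a4=0.430, a0=7.271; τ=−ln(0.3104)/7.271=0.161 → t=0.498; u2·a0=0.2653·7.271=1.929 ≤ a1=2.676 → R1 fires; X=0 Y=12 C=12 B=5 G=11
Draw 8: a1=0.000, a2=0.636, a3=0.000, a4=0.000, a0=0.636; τ=−ln(0.0929)/0.636=3.736 → t=4.234; u2·a0=0.6664·0.636=0.424; a1=0.000 < 0.424 ≤ a1+a2=0.636 → R2 fires; X=2 Y=11 C=12 B=5 G=11
Draw 9: a1=4.460, a2=0.583, a3=8.756, a4=0.860, a0=14.659; τ=−ln(0.6203)/14.659=0.033 → t=4.267; u2·a0=0.6020·14.659=8.825; a1+a2=5.043 < 8.825 ≤ a1+…+a3=13.799 → R3 fires; X=1 Y=11 C=13 B=5 G=11
Draw 10: a1=2.230, a2=0.583, a3=4.378, a4=0.430, a0=7.621; τ=−ln(0.9871)/7.621=0.002 → t=4.269; u2·a0=0.7408·7.621=5.646; a1+a2=2.813 < 5.646 ≤ a1+…+a3=7.191 → R3 fires; X=0 Y=11 C=14 B=5 G=11
Draw 11: a1=0.000, a2=0.583, a3=0.000, a4=0.000, a0=0.583; τ=−ln(0.9305)/0.583=0.124 → t=4.392; u2·a0=0.2000·0.583=0.117; a1=0.000 < 0.117 ≤ a1+a2=0.583 → R2 fires; X=2 Y=10 C=14 B=5 G=11
Draw 12: a1=4.460, a2=0.530, a3=8.756, a4=0.860, a0=14.606; τ=−ln(0.6471)/14.606=0.030 → t=4.422; u2·a0=0.7616·14.606=11.124; a1+a2=4.990 < 11.124 ≤ a1+…+a3=13.746 → R3 fires; X=1 Y=10 C=15 B=5 G=11
Draw 13: a1=2.230, a2=0.530, a3=4.378, a4=0.430, a0=7.568; τ=−ln(0.5664)/7.568=0.075 → t=4.497; u2·a0=0.8987·7.568=6.801; a1+a2=2.760 < 6.801 ≤ a1+…+a3=7.138 → R3 fires; X=0 Y=10 C=16 B=5 G=11
Draw 14: a1=0.000, a2=0.530, a3=0.000, a4=0.000, a0=0.530; τ=−ln(0.5932)/0.530=0.985 → t=5.482; u2·a0=0.1978·0.530=0.105; a1=0.000 < 0.105 ≤ a1+a2=0.530 → R2 fires; X=2 Y=9 C=16 B=5 G=11
Draw 15: a1=4.460, a2=0.477, a3=8.756, a4=0.860, a0=14.553; τ=−ln(0.7662)/14.553=0.018 → t=5.501 > T=5.49: stop.
Read off C at T=5.49: 16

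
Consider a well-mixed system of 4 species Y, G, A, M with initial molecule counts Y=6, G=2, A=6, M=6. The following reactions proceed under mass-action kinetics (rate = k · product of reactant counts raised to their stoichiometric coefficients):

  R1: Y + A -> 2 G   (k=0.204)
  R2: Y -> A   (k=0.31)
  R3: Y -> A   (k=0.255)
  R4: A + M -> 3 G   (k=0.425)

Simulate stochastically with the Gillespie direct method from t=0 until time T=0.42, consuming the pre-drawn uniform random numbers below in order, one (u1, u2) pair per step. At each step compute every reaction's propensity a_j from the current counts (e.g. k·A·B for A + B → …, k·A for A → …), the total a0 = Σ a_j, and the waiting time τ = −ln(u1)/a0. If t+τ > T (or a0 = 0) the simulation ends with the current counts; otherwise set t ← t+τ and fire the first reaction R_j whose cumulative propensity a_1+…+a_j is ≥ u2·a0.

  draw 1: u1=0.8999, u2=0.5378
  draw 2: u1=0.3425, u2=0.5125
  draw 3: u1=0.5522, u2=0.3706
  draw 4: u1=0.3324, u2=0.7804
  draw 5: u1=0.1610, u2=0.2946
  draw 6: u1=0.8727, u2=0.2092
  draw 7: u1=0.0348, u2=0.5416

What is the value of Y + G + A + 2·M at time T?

Check how each reaction changes W = Y + G + A + 2·M (weight of products minus weight of reactants):
R1: Y + A -> 2 G: (1·2) − (1·1 + 1·1) = 2 − 2 = 0
R2: Y -> A: (1·1) − (1·1) = 1 − 1 = 0
R3: Y -> A: (1·1) − (1·1) = 1 − 1 = 0
R4: A + M -> 3 G: (1·3) − (1·1 + 2·1) = 3 − 3 = 0
Every reaction leaves W unchanged, so W is conserved and no simulation is needed: W(T) = W(0) = 6 + 2 + 6 + 2·6 = 26

Value at T = 26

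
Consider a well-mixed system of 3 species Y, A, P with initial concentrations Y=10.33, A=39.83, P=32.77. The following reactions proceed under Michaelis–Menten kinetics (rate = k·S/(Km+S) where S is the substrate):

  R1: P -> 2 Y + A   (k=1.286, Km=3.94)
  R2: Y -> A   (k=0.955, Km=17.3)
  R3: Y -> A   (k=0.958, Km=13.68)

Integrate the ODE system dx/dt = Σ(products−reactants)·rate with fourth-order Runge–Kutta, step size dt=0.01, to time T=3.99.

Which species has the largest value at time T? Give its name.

Dominant species at T: A

RK4 with dt=0.01: 399 steps to T=3.99. Trajectory (selected grid times):
t=0.00: Y=10.33 A=39.83 P=32.77
t=0.44: Y=10.99 A=40.68 P=32.27
t=0.89: Y=11.66 A=41.56 P=31.75
t=1.33: Y=12.30 A=42.43 P=31.25
t=1.77: Y=12.92 A=43.31 P=30.75
t=2.22: Y=13.55 A=44.22 P=30.23
t=2.66: Y=14.15 A=45.12 P=29.73
t=3.10: Y=14.74 A=46.03 P=29.23
t=3.55: Y=15.33 A=46.96 P=28.72
t=3.99: Y=15.90 A=47.89 P=28.23
At T=3.99: Y=15.90 A=47.89 P=28.23; the largest is A.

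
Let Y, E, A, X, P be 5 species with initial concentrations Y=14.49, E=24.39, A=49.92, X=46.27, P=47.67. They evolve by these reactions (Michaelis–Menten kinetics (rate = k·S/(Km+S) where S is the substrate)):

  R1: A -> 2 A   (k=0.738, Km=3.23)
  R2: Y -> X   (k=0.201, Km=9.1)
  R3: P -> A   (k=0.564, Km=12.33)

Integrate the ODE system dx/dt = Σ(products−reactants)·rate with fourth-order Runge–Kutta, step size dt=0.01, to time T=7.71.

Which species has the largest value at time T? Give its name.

RK4 with dt=0.01: 771 steps to T=7.71. Trajectory (selected grid times):
t=0.00: Y=14.49 E=24.39 A=49.92 X=46.27 P=47.67
t=0.86: Y=14.38 E=24.39 A=50.90 X=46.38 P=47.28
t=1.71: Y=14.28 E=24.39 A=51.87 X=46.48 P=46.91
t=2.57: Y=14.17 E=24.39 A=52.85 X=46.59 P=46.52
t=3.43: Y=14.07 E=24.39 A=53.83 X=46.69 P=46.14
t=4.28: Y=13.97 E=24.39 A=54.80 X=46.79 P=45.76
t=5.14: Y=13.86 E=24.39 A=55.79 X=46.90 P=45.38
t=6.00: Y=13.76 E=24.39 A=56.77 X=47.00 P=45.00
t=6.85: Y=13.65 E=24.39 A=57.74 X=47.11 P=44.62
t=7.71: Y=13.55 E=24.39 A=58.72 X=47.21 P=44.24
At T=7.71: Y=13.55 E=24.39 A=58.72 X=47.21 P=44.24; the largest is A.

Dominant species at T: A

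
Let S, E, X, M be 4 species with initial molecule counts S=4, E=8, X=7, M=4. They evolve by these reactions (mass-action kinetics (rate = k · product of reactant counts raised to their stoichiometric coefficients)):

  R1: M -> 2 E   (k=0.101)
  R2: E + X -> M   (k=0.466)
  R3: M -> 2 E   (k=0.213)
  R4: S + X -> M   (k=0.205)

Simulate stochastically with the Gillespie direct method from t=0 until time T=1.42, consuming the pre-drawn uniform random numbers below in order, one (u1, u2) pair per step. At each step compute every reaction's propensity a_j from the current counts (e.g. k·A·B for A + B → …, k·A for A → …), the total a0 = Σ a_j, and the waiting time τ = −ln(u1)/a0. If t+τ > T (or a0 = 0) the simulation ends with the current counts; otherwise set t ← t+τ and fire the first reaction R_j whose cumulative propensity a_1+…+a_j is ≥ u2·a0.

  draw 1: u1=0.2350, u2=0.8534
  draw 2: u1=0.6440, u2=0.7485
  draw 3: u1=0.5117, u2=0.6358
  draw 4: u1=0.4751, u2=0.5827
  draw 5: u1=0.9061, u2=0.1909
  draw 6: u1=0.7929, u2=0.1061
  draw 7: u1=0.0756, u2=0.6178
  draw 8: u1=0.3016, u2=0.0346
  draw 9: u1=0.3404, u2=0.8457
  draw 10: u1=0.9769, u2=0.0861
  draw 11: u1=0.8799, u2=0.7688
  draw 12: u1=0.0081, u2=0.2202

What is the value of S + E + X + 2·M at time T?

Check how each reaction changes W = S + E + X + 2·M (weight of products minus weight of reactants):
R1: M -> 2 E: (1·2) − (2·1) = 2 − 2 = 0
R2: E + X -> M: (2·1) − (1·1 + 1·1) = 2 − 2 = 0
R3: M -> 2 E: (1·2) − (2·1) = 2 − 2 = 0
R4: S + X -> M: (2·1) − (1·1 + 1·1) = 2 − 2 = 0
Every reaction leaves W unchanged, so W is conserved and no simulation is needed: W(T) = W(0) = 4 + 8 + 7 + 2·4 = 27

Value at T = 27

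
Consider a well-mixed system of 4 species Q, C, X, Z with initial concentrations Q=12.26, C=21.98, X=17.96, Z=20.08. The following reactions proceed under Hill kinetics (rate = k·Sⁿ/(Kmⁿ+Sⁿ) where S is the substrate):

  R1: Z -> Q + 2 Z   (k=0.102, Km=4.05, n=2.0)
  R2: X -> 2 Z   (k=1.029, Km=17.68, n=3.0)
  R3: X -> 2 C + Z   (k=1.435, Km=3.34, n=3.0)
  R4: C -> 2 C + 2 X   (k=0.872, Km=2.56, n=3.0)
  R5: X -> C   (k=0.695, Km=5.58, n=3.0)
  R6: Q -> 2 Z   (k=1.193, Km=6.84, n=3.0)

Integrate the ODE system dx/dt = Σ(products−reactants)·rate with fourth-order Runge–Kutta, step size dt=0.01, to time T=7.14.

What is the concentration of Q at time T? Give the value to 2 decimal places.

RK4 with dt=0.01: 714 steps to T=7.14. Trajectory (selected grid times):
t=0.00: Q=12.26 C=21.98 X=17.96 Z=20.08
t=0.79: Q=11.55 C=25.45 X=17.27 Z=23.68
t=1.59: Q=10.85 C=28.96 X=16.61 Z=27.22
t=2.38: Q=10.19 C=32.43 X=15.98 Z=30.61
t=3.17: Q=9.56 C=35.89 X=15.37 Z=33.90
t=3.97: Q=8.96 C=39.39 X=14.79 Z=37.10
t=4.76: Q=8.41 C=42.83 X=14.23 Z=40.15
t=5.55: Q=7.90 C=46.28 X=13.71 Z=43.07
t=6.35: Q=7.42 C=49.75 X=13.20 Z=45.89
t=7.14: Q=6.99 C=53.18 X=12.73 Z=48.56
Read off Q at T=7.14: 6.99

Q at T = 6.99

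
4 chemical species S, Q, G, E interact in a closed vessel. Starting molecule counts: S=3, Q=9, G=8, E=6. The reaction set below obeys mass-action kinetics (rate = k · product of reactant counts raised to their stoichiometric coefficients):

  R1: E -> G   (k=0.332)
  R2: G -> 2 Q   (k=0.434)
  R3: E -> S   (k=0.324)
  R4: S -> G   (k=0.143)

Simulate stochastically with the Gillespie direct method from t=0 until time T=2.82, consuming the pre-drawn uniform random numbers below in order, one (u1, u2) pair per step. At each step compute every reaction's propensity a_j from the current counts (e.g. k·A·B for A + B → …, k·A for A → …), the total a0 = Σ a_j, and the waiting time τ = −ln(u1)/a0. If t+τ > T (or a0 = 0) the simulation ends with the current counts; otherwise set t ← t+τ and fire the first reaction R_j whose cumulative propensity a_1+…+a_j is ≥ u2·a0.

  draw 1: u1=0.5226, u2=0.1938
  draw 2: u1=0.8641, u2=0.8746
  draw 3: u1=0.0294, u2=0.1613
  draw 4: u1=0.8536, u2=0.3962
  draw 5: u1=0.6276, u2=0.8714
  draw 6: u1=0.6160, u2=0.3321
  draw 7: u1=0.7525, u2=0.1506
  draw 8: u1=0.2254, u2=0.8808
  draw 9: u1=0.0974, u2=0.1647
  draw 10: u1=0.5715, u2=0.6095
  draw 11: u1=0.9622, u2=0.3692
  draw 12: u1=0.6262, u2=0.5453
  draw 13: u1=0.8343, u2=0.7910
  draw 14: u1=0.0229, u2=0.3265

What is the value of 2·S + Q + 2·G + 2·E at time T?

Value at T = 43

Check how each reaction changes W = 2·S + Q + 2·G + 2·E (weight of products minus weight of reactants):
R1: E -> G: (2·1) − (2·1) = 2 − 2 = 0
R2: G -> 2 Q: (1·2) − (2·1) = 2 − 2 = 0
R3: E -> S: (2·1) − (2·1) = 2 − 2 = 0
R4: S -> G: (2·1) − (2·1) = 2 − 2 = 0
Every reaction leaves W unchanged, so W is conserved and no simulation is needed: W(T) = W(0) = 2·3 + 9 + 2·8 + 2·6 = 43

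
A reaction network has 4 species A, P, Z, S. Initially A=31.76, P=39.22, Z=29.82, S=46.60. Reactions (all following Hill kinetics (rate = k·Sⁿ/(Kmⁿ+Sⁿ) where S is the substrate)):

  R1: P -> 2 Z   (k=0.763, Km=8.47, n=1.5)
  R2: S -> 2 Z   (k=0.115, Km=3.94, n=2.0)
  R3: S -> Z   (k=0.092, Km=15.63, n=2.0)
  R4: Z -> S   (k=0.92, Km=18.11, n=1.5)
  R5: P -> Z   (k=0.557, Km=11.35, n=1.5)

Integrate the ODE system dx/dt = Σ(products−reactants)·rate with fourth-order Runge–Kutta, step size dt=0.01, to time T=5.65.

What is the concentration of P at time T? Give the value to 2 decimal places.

RK4 with dt=0.01: 565 steps to T=5.65. Trajectory (selected grid times):
t=0.00: A=31.76 P=39.22 Z=29.82 S=46.60
t=0.63: A=31.76 P=38.48 Z=30.80 S=46.87
t=1.26: A=31.76 P=37.74 Z=31.76 S=47.15
t=1.88: A=31.76 P=37.02 Z=32.70 S=47.43
t=2.51: A=31.76 P=36.29 Z=33.65 S=47.72
t=3.14: A=31.76 P=35.56 Z=34.59 S=48.01
t=3.77: A=31.76 P=34.83 Z=35.52 S=48.31
t=4.39: A=31.76 P=34.12 Z=36.43 S=48.61
t=5.02: A=31.76 P=33.40 Z=37.34 S=48.91
t=5.65: A=31.76 P=32.68 Z=38.24 S=49.23
Read off P at T=5.65: 32.68

P at T = 32.68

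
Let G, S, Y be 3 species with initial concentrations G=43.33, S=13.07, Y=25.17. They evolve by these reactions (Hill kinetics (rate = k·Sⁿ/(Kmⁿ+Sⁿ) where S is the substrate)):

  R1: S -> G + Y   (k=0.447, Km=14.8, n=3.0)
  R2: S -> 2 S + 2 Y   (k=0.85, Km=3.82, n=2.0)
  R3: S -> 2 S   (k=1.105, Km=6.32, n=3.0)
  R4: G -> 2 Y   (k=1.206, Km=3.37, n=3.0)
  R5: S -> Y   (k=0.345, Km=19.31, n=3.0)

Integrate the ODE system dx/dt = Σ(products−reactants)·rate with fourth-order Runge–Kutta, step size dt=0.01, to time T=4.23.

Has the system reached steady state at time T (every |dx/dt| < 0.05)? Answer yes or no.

Steady state at T: no

RK4 with dt=0.01: 423 steps to T=4.23. Trajectory (selected grid times):
t=0.00: G=43.33 S=13.07 Y=25.17
t=0.47: G=42.85 S=13.78 Y=27.17
t=0.94: G=42.38 S=14.48 Y=29.19
t=1.41: G=41.92 S=15.19 Y=31.23
t=1.88: G=41.47 S=15.88 Y=33.29
t=2.35: G=41.02 S=16.57 Y=35.36
t=2.82: G=40.58 S=17.25 Y=37.44
t=3.29: G=40.15 S=17.93 Y=39.54
t=3.76: G=39.72 S=18.60 Y=41.65
t=4.23: G=39.29 S=19.26 Y=43.77
Rates at T: R1=0.3075, R2=0.8178, R3=1.0673, R4=1.2052, R5=0.1719
dx/dt at T (Σ net stoichiometry × rate): G=-0.8977, S=+1.4058, Y=+4.5255
Largest |dx/dt| is |+4.5255| (Y) ≥ 0.05 → not steady.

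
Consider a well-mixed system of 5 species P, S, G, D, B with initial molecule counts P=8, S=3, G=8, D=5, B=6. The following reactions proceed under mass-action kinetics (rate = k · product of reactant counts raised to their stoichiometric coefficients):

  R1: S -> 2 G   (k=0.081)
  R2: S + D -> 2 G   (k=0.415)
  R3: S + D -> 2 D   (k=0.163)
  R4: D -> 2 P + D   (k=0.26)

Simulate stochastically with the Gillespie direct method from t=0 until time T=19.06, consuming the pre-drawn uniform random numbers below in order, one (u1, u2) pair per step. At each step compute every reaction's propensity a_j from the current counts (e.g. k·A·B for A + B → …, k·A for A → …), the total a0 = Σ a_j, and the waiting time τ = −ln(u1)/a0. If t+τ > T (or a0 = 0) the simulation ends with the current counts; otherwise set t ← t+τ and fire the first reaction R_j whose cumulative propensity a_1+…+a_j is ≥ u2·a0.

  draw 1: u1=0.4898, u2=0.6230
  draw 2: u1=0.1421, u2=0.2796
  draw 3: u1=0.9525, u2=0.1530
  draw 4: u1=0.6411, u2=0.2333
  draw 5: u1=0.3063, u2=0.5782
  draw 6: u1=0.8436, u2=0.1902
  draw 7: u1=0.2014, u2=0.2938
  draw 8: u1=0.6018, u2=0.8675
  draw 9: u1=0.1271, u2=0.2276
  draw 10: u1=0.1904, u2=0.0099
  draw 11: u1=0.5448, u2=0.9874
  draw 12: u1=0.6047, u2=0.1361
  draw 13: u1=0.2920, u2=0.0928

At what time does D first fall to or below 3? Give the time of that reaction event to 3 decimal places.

Threshold first reached at t = 0.405

t=0.000: P=8 S=3 G=8 D=5 B=6
Draw 1: a1=0.243, a2=6.225, a3=2.445, a4=1.300, a0=10.213; τ=−ln(0.4898)/10.213=0.070 → t=0.070; u2·a0=0.6230·10.213=6.363; a1=0.243 < 6.363 ≤ a1+a2=6.468 → R2 fires; P=8 S=2 G=10 D=4 B=6
Draw 2: a1=0.162, a2=3.320, a3=1.304, a4=1.040, a0=5.826; τ=−ln(0.1421)/5.826=0.335 → t=0.405; u2·a0=0.2796·5.826=1.629; a1=0.162 < 1.629 ≤ a1+a2=3.482 → R2 fires; P=8 S=1 G=12 D=3 B=6
Draw 3: a1=0.081, a2=1.245, a3=0.489, a4=0.780, a0=2.595; τ=−ln(0.9525)/2.595=0.019 → t=0.424; u2·a0=0.1530·2.595=0.397; a1=0.081 < 0.397 ≤ a1+a2=1.326 → R2 fires; P=8 S=0 G=14 D=2 B=6
Draw 4: a1=0.000, a2=0.000, a3=0.000, a4=0.520, a0=0.520; τ=−ln(0.6411)/0.520=0.855 → t=1.278; u2·a0=0.2333·0.520=0.121; a1+…+a3=0.000 < 0.121 ≤ a1+…+a4=0.520 → R4 fires; P=10 S=0 G=14 D=2 B=6
Draw 5: a1=0.000, a2=0.000, a3=0.000, a4=0.520, a0=0.520; τ=−ln(0.3063)/0.520=2.275 → t=3.554; u2·a0=0.5782·0.520=0.301; a1+…+a3=0.000 < 0.301 ≤ a1+…+a4=0.520 → R4 fires; P=12 S=0 G=14 D=2 B=6
Draw 6: a1=0.000, a2=0.000, a3=0.000, a4=0.520, a0=0.520; τ=−ln(0.8436)/0.520=0.327 → t=3.881; u2·a0=0.1902·0.520=0.099; a1+…+a3=0.000 < 0.099 ≤ a1+…+a4=0.520 → R4 fires; P=14 S=0 G=14 D=2 B=6
Draw 7: a1=0.000, a2=0.000, a3=0.000, a4=0.520, a0=0.520; τ=−ln(0.2014)/0.520=3.082 → t=6.963; u2·a0=0.2938·0.520=0.153; a1+…+a3=0.000 < 0.153 ≤ a1+…+a4=0.520 → R4 fires; P=16 S=0 G=14 D=2 B=6
Draw 8: a1=0.000, a2=0.000, a3=0.000, a4=0.520, a0=0.520; τ=−ln(0.6018)/0.520=0.977 → t=7.939; u2·a0=0.8675·0.520=0.451; a1+…+a3=0.000 < 0.451 ≤ a1+…+a4=0.520 → R4 fires; P=18 S=0 G=14 D=2 B=6
Draw 9: a1=0.000, a2=0.000, a3=0.000, a4=0.520, a0=0.520; τ=−ln(0.1271)/0.520=3.967 → t=11.906; u2·a0=0.2276·0.520=0.118; a1+…+a3=0.000 < 0.118 ≤ a1+…+a4=0.520 → R4 fires; P=20 S=0 G=14 D=2 B=6
Draw 10: a1=0.000, a2=0.000, a3=0.000, a4=0.520, a0=0.520; τ=−ln(0.1904)/0.520=3.190 → t=15.096; u2·a0=0.0099·0.520=0.005; a1+…+a3=0.000 < 0.005 ≤ a1+…+a4=0.520 → R4 fires; P=22 S=0 G=14 D=2 B=6
Draw 11: a1=0.000, a2=0.000, a3=0.000, a4=0.520, a0=0.520; τ=−ln(0.5448)/0.520=1.168 → t=16.264; u2·a0=0.9874·0.520=0.513; a1+…+a3=0.000 < 0.513 ≤ a1+…+a4=0.520 → R4 fires; P=24 S=0 G=14 D=2 B=6
Draw 12: a1=0.000, a2=0.000, a3=0.000, a4=0.520, a0=0.520; τ=−ln(0.6047)/0.520=0.967 → t=17.231; u2·a0=0.1361·0.520=0.071; a1+…+a3=0.000 < 0.071 ≤ a1+…+a4=0.520 → R4 fires; P=26 S=0 G=14 D=2 B=6
Draw 13: a1=0.000, a2=0.000, a3=0.000, a4=0.520, a0=0.520; τ=−ln(0.2920)/0.520=2.367 → t=19.598 > T=19.06: stop.
D first becomes ≤ 3 when it reaches 3 at the event at t=0.405.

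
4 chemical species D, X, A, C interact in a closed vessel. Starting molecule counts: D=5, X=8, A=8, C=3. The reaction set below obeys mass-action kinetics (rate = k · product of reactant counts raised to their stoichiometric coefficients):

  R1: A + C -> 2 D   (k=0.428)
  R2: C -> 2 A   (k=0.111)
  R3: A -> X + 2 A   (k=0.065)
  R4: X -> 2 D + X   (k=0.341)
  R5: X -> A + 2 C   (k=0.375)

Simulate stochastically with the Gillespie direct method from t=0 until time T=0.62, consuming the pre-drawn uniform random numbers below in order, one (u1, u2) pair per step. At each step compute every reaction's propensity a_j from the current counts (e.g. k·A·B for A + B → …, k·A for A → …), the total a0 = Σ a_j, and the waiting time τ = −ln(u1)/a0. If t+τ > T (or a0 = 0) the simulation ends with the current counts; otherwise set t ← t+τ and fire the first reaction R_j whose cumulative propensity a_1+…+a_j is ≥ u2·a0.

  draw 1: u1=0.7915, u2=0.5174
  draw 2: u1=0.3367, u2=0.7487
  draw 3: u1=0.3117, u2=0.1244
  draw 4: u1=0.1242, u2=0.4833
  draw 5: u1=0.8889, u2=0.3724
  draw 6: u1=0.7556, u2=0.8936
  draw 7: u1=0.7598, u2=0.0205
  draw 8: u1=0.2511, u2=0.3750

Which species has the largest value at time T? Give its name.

Dominant species at T: D

t=0.000: D=5 X=8 A=8 C=3
Draw 1: a1=10.272, a2=0.333, a3=0.520, a4=2.728, a5=3.000, a0=16.853; τ=−ln(0.7915)/16.853=0.014 → t=0.014; u2·a0=0.5174·16.853=8.720 ≤ a1=10.272 → R1 fires; D=7 X=8 A=7 C=2
Draw 2: a1=5.992, a2=0.222, a3=0.455, a4=2.728, a5=3.000, a0=12.397; τ=−ln(0.3367)/12.397=0.088 → t=0.102; u2·a0=0.7487·12.397=9.282; a1+…+a3=6.669 < 9.282 ≤ a1+…+a4=9.397 → R4 fires; D=9 X=8 A=7 C=2
Draw 3: a1=5.992, a2=0.222, a3=0.455, a4=2.728, a5=3.000, a0=12.397; τ=−ln(0.3117)/12.397=0.094 → t=0.196; u2·a0=0.1244·12.397=1.542 ≤ a1=5.992 → R1 fires; D=11 X=8 A=6 C=1
Draw 4: a1=2.568, a2=0.111, a3=0.390, a4=2.728, a5=3.000, a0=8.797; τ=−ln(0.1242)/8.797=0.237 → t=0.433; u2·a0=0.4833·8.797=4.252; a1+…+a3=3.069 < 4.252 ≤ a1+…+a4=5.797 → R4 fires; D=13 X=8 A=6 C=1
Draw 5: a1=2.568, a2=0.111, a3=0.390, a4=2.728, a5=3.000, a0=8.797; τ=−ln(0.8889)/8.797=0.013 → t=0.446; u2·a0=0.3724·8.797=3.276; a1+…+a3=3.069 < 3.276 ≤ a1+…+a4=5.797 → R4 fires; D=15 X=8 A=6 C=1
Draw 6: a1=2.568, a2=0.111, a3=0.390, a4=2.728, a5=3.000, a0=8.797; τ=−ln(0.7556)/8.797=0.032 → t=0.478; u2·a0=0.8936·8.797=7.861; a1+…+a4=5.797 < 7.861 ≤ a1+…+a5=8.797 → R5 fires; D=15 X=7 A=7 C=3
Draw 7: a1=8.988, a2=0.333, a3=0.455, a4=2.387, a5=2.625, a0=14.788; τ=−ln(0.7598)/14.788=0.019 → t=0.497; u2·a0=0.0205·14.788=0.303 ≤ a1=8.988 → R1 fires; D=17 X=7 A=6 C=2
Draw 8: a1=5.136, a2=0.222, a3=0.390, a4=2.387, a5=2.625, a0=10.760; τ=−ln(0.2511)/10.760=0.128 → t=0.625 > T=0.62: stop.
At T=0.62: D=17 X=7 A=6 C=2; the largest is D.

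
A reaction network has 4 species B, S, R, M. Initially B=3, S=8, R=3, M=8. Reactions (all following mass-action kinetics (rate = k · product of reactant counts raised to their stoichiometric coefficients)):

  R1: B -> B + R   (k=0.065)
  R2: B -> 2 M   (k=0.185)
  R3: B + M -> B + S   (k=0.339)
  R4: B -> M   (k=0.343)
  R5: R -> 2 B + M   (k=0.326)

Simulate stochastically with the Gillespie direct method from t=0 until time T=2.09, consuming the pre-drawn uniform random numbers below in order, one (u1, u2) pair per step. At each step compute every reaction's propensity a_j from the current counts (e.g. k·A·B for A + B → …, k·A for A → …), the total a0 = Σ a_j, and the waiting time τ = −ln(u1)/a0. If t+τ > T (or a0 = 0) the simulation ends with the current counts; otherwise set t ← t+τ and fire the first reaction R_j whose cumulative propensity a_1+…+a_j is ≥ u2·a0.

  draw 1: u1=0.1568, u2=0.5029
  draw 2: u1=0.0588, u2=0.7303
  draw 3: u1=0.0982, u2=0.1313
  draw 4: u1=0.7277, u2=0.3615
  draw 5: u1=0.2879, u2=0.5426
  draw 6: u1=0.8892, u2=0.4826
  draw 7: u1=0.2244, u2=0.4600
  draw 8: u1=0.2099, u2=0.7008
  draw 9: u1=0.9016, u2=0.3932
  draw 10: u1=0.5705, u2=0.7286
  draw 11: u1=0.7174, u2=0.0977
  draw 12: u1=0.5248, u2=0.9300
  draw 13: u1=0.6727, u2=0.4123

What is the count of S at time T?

t=0.000: B=3 S=8 R=3 M=8
Draw 1: a1=0.195, a2=0.555, a3=8.136, a4=1.029, a5=0.978, a0=10.893; τ=−ln(0.1568)/10.893=0.170 → t=0.170; u2·a0=0.5029·10.893=5.478; a1+a2=0.750 < 5.478 ≤ a1+…+a3=8.886 → R3 fires; B=3 S=9 R=3 M=7
Draw 2: a1=0.195, a2=0.555, a3=7.119, a4=1.029, a5=0.978, a0=9.876; τ=−ln(0.0588)/9.876=0.287 → t=0.457; u2·a0=0.7303·9.876=7.212; a1+a2=0.750 < 7.212 ≤ a1+…+a3=7.869 → R3 fires; B=3 S=10 R=3 M=6
Draw 3: a1=0.195, a2=0.555, a3=6.102, a4=1.029, a5=0.978, a0=8.859; τ=−ln(0.0982)/8.859=0.262 → t=0.719; u2·a0=0.1313·8.859=1.163; a1+a2=0.750 < 1.163 ≤ a1+…+a3=6.852 → R3 fires; B=3 S=11 R=3 M=5
Draw 4: a1=0.195, a2=0.555, a3=5.085, a4=1.029, a5=0.978, a0=7.842; τ=−ln(0.7277)/7.842=0.041 → t=0.760; u2·a0=0.3615·7.842=2.835; a1+a2=0.750 < 2.835 ≤ a1+…+a3=5.835 → R3 fires; B=3 S=12 R=3 M=4
Draw 5: a1=0.195, a2=0.555, a3=4.068, a4=1.029, a5=0.978, a0=6.825; τ=−ln(0.2879)/6.825=0.182 → t=0.942; u2·a0=0.5426·6.825=3.703; a1+a2=0.750 < 3.703 ≤ a1+…+a3=4.818 → R3 fires; B=3 S=13 R=3 M=3
Draw 6: a1=0.195, a2=0.555, a3=3.051, a4=1.029, a5=0.978, a0=5.808; τ=−ln(0.8892)/5.808=0.020 → t=0.962; u2·a0=0.4826·5.808=2.803; a1+a2=0.750 < 2.803 ≤ a1+…+a3=3.801 → R3 fires; B=3 S=14 R=3 M=2
Draw 7: a1=0.195, a2=0.555, a3=2.034, a4=1.029, a5=0.978, a0=4.791; τ=−ln(0.2244)/4.791=0.312 → t=1.274; u2·a0=0.4600·4.791=2.204; a1+a2=0.750 < 2.204 ≤ a1+…+a3=2.784 → R3 fires; B=3 S=15 R=3 M=1
Draw 8: a1=0.195, a2=0.555, a3=1.017, a4=1.029, a5=0.978, a0=3.774; τ=−ln(0.2099)/3.774=0.414 → t=1.688; u2·a0=0.7008·3.774=2.645; a1+…+a3=1.767 < 2.645 ≤ a1+…+a4=2.796 → R4 fires; B=2 S=15 R=3 M=2
Draw 9: a1=0.130, a2=0.370, a3=1.356, a4=0.686, a5=0.978, a0=3.520; τ=−ln(0.9016)/3.520=0.029 → t=1.717; u2·a0=0.3932·3.520=1.384; a1+a2=0.500 < 1.384 ≤ a1+…+a3=1.856 → R3 fires; B=2 S=16 R=3 M=1
Draw 10: a1=0.130, a2=0.370, a3=0.678, a4=0.686, a5=0.978, a0=2.842; τ=−ln(0.5705)/2.842=0.197 → t=1.915; u2·a0=0.7286·2.842=2.071; a1+…+a4=1.864 < 2.071 ≤ a1+…+a5=2.842 → R5 fires; B=4 S=16 R=2 M=2
Draw 11: a1=0.260, a2=0.740, a3=2.712, a4=1.372, a5=0.652, a0=5.736; τ=−ln(0.7174)/5.736=0.058 → t=1.973; u2·a0=0.0977·5.736=0.560; a1=0.260 < 0.560 ≤ a1+a2=1.000 → R2 fires; B=3 S=16 R=2 M=4
Draw 12: a1=0.195, a2=0.555, a3=4.068, a4=1.029, a5=0.652, a0=6.499; τ=−ln(0.5248)/6.499=0.099 → t=2.072; u2·a0=0.9300·6.499=6.044; a1+…+a4=5.847 < 6.044 ≤ a1+…+a5=6.499 → R5 fires; B=5 S=16 R=1 M=5
Draw 13: a1=0.325, a2=0.925, a3=8.475, a4=1.715, a5=0.326, a0=11.766; τ=−ln(0.6727)/11.766=0.034 → t=2.105 > T=2.09: stop.
Read off S at T=2.09: 16

S at T = 16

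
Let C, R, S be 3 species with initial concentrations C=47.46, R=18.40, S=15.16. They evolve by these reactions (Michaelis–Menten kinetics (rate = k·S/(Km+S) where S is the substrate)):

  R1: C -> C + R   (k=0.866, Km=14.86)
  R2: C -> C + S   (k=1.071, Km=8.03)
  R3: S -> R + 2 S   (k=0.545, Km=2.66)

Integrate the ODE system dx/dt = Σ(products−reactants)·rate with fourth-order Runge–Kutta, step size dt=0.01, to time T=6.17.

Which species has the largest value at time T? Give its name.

RK4 with dt=0.01: 617 steps to T=6.17. Trajectory (selected grid times):
t=0.00: C=47.46 R=18.40 S=15.16
t=0.69: C=47.46 R=19.18 S=16.11
t=1.37: C=47.46 R=19.94 S=17.06
t=2.06: C=47.46 R=20.73 S=18.01
t=2.74: C=47.46 R=21.50 S=18.96
t=3.43: C=47.46 R=22.28 S=19.92
t=4.11: C=47.46 R=23.06 S=20.87
t=4.80: C=47.46 R=23.85 S=21.84
t=5.48: C=47.46 R=24.63 S=22.80
t=6.17: C=47.46 R=25.42 S=23.76
At T=6.17: C=47.46 R=25.42 S=23.76; the largest is C.

Dominant species at T: C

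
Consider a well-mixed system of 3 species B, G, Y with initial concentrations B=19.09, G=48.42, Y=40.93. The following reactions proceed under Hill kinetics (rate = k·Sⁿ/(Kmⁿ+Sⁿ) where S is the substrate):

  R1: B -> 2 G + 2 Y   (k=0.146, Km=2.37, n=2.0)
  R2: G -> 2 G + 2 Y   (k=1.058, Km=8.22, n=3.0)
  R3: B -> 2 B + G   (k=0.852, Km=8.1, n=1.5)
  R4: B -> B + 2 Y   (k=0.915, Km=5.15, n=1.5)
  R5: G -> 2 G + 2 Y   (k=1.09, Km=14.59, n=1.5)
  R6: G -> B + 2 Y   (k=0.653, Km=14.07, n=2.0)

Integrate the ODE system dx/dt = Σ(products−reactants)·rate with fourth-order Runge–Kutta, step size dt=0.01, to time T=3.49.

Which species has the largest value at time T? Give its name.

RK4 with dt=0.01: 349 steps to T=3.49. Trajectory (selected grid times):
t=0.00: B=19.09 G=48.42 Y=40.93
t=0.39: B=19.53 G=49.33 Y=43.69
t=0.78: B=19.97 G=50.25 Y=46.46
t=1.16: B=20.41 G=51.15 Y=49.17
t=1.55: B=20.85 G=52.07 Y=51.95
t=1.94: B=21.30 G=53.00 Y=54.74
t=2.33: B=21.76 G=53.92 Y=57.53
t=2.71: B=22.20 G=54.83 Y=60.26
t=3.10: B=22.65 G=55.76 Y=63.06
t=3.49: B=23.11 G=56.70 Y=65.87
At T=3.49: B=23.11 G=56.70 Y=65.87; the largest is Y.

Dominant species at T: Y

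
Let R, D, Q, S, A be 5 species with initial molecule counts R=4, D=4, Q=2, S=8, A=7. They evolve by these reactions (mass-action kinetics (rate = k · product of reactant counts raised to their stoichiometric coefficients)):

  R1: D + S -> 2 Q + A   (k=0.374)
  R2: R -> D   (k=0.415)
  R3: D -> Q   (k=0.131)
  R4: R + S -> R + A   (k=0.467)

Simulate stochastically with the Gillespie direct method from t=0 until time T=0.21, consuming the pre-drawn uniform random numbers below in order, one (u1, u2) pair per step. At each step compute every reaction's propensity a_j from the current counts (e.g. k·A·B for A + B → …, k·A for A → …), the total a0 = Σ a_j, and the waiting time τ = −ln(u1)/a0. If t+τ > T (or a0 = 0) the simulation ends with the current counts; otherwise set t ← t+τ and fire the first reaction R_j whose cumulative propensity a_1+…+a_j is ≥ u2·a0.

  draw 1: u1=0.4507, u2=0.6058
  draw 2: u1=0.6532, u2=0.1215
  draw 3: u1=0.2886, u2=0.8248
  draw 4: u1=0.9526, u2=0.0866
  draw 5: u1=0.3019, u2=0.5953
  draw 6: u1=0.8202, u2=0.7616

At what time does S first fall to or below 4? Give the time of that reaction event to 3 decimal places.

Threshold first reached at t = 0.109

t=0.000: R=4 D=4 Q=2 S=8 A=7
Draw 1: a1=11.968, a2=1.660, a3=0.524, a4=14.944, a0=29.096; τ=−ln(0.4507)/29.096=0.027 → t=0.027; u2·a0=0.6058·29.096=17.626; a1+…+a3=14.152 < 17.626 ≤ a1+…+a4=29.096 → R4 fires; R=4 D=4 Q=2 S=7 A=8
Draw 2: a1=10.472, a2=1.660, a3=0.524, a4=13.076, a0=25.732; τ=−ln(0.6532)/25.732=0.017 → t=0.044; u2·a0=0.1215·25.732=3.126 ≤ a1=10.472 → R1 fires; R=4 D=3 Q=4 S=6 A=9
Draw 3: a1=6.732, a2=1.660, a3=0.393, a4=11.208, a0=19.993; τ=−ln(0.2886)/19.993=0.062 → t=0.106; u2·a0=0.8248·19.993=16.490; a1+…+a3=8.785 < 16.490 ≤ a1+…+a4=19.993 → R4 fires; R=4 D=3 Q=4 S=5 A=10
Draw 4: a1=5.610, a2=1.660, a3=0.393, a4=9.340, a0=17.003; τ=−ln(0.9526)/17.003=0.003 → t=0.109; u2·a0=0.0866·17.003=1.472 ≤ a1=5.610 → R1 fires; R=4 D=2 Q=6 S=4 A=11
Draw 5: a1=2.992, a2=1.660, a3=0.262, a4=7.472, a0=12.386; τ=−ln(0.3019)/12.386=0.097 → t=0.206; u2·a0=0.5953·12.386=7.373; a1+…+a3=4.914 < 7.373 ≤ a1+…+a4=12.386 → R4 fires; R=4 D=2 Q=6 S=3 A=12
Draw 6: a1=2.244, a2=1.660, a3=0.262, a4=5.604, a0=9.770; τ=−ln(0.8202)/9.770=0.020 → t=0.226 > T=0.21: stop.
S first becomes ≤ 4 when it reaches 4 at the event at t=0.109.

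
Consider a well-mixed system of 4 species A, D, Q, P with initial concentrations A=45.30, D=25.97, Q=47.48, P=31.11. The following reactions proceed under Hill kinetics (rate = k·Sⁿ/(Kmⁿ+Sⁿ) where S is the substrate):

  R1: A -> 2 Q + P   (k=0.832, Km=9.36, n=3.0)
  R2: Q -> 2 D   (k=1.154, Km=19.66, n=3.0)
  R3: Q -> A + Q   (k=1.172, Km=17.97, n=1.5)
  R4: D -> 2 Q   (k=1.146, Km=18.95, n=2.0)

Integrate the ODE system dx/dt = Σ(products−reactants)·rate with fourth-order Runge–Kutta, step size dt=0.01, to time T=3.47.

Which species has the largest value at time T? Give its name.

RK4 with dt=0.01: 347 steps to T=3.47. Trajectory (selected grid times):
t=0.00: A=45.30 D=25.97 Q=47.48 P=31.11
t=0.39: A=45.35 D=26.52 Q=48.29 P=31.43
t=0.77: A=45.40 D=27.05 Q=49.09 P=31.75
t=1.16: A=45.45 D=27.60 Q=49.91 P=32.07
t=1.54: A=45.51 D=28.13 Q=50.72 P=32.38
t=1.93: A=45.56 D=28.67 Q=51.55 P=32.70
t=2.31: A=45.62 D=29.20 Q=52.37 P=33.02
t=2.70: A=45.68 D=29.74 Q=53.22 P=33.34
t=3.08: A=45.74 D=30.26 Q=54.05 P=33.65
t=3.47: A=45.80 D=30.80 Q=54.91 P=33.97
At T=3.47: A=45.80 D=30.80 Q=54.91 P=33.97; the largest is Q.

Dominant species at T: Q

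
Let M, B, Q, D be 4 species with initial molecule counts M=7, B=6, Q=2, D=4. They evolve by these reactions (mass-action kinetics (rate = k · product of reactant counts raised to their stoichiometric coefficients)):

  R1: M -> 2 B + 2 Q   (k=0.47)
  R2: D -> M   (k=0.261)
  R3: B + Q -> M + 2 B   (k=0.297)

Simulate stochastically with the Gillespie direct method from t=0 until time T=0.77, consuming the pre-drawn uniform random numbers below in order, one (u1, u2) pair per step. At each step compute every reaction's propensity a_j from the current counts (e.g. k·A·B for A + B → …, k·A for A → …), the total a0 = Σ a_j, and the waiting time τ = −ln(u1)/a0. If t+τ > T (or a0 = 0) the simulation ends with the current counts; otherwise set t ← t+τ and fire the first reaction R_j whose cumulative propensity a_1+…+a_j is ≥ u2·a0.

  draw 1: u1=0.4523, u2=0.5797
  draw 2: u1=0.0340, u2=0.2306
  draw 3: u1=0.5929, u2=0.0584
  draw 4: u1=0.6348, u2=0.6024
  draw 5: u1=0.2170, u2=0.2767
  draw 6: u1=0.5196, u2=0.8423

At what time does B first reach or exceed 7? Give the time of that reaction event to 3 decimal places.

t=0.000: M=7 B=6 Q=2 D=4
Draw 1: a1=3.290, a2=1.044, a3=3.564, a0=7.898; τ=−ln(0.4523)/7.898=0.100 → t=0.100; u2·a0=0.5797·7.898=4.578; a1+a2=4.334 < 4.578 ≤ a1+…+a3=7.898 → R3 fires; M=8 B=7 Q=1 D=4
Draw 2: a1=3.760, a2=1.044, a3=2.079, a0=6.883; τ=−ln(0.0340)/6.883=0.491 → t=0.592; u2·a0=0.2306·6.883=1.587 ≤ a1=3.760 → R1 fires; M=7 B=9 Q=3 D=4
Draw 3: a1=3.290, a2=1.044, a3=8.019, a0=12.353; τ=−ln(0.5929)/12.353=0.042 → t=0.634; u2·a0=0.0584·12.353=0.721 ≤ a1=3.290 → R1 fires; M=6 B=11 Q=5 D=4
Draw 4: a1=2.820, a2=1.044, a3=16.335, a0=20.199; τ=−ln(0.6348)/20.199=0.022 → t=0.657; u2·a0=0.6024·20.199=12.168; a1+a2=3.864 < 12.168 ≤ a1+…+a3=20.199 → R3 fires; M=7 B=12 Q=4 D=4
Draw 5: a1=3.290, a2=1.044, a3=14.256, a0=18.590; τ=−ln(0.2170)/18.590=0.082 → t=0.739; u2·a0=0.2767·18.590=5.144; a1+a2=4.334 < 5.144 ≤ a1+…+a3=18.590 → R3 fires; M=8 B=13 Q=3 D=4
Draw 6: a1=3.760, a2=1.044, a3=11.583, a0=16.387; τ=−ln(0.5196)/16.387=0.040 → t=0.779 > T=0.77: stop.
B first becomes ≥ 7 when it reaches 7 at the event at t=0.100.

Threshold first reached at t = 0.100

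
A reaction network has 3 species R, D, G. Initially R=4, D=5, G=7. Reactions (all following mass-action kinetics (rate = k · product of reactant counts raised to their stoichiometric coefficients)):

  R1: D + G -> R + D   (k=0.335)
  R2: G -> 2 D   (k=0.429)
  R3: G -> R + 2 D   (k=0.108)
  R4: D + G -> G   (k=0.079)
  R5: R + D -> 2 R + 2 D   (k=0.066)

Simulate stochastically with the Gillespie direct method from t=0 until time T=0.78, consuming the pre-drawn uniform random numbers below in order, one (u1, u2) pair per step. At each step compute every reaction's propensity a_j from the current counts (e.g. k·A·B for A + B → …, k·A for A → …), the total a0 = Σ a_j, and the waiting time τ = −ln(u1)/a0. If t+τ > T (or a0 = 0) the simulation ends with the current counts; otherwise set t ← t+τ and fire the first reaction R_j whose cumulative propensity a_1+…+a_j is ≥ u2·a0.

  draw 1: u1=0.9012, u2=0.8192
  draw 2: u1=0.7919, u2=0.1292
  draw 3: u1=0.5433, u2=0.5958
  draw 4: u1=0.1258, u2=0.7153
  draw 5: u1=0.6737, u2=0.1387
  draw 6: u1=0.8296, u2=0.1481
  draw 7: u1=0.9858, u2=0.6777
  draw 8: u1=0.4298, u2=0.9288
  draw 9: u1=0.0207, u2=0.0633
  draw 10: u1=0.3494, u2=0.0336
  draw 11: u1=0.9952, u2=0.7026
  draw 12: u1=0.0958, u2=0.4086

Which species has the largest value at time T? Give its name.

t=0.000: R=4 D=5 G=7
Draw 1: a1=11.725, a2=3.003, a3=0.756, a4=2.765, a5=1.320, a0=19.569; τ=−ln(0.9012)/19.569=0.005 → t=0.005; u2·a0=0.8192·19.569=16.031; a1+…+a3=15.484 < 16.031 ≤ a1+…+a4=18.249 → R4 fires; R=4 D=4 G=7
Draw 2: a1=9.380, a2=3.003, a3=0.756, a4=2.212, a5=1.056, a0=16.407; τ=−ln(0.7919)/16.407=0.014 → t=0.020; u2·a0=0.1292·16.407=2.120 ≤ a1=9.380 → R1 fires; R=5 D=4 G=6
Draw 3: a1=8.040, a2=2.574, a3=0.648, a4=1.896, a5=1.320, a0=14.478; τ=−ln(0.5433)/14.478=0.042 → t=0.062; u2·a0=0.5958·14.478=8.626; a1=8.040 < 8.626 ≤ a1+a2=10.614 → R2 fires; R=5 D=6 G=5
Draw 4: a1=10.050, a2=2.145, a3=0.540, a4=2.370, a5=1.980, a0=17.085; τ=−ln(0.1258)/17.085=0.121 → t=0.183; u2·a0=0.7153·17.085=12.221; a1+a2=12.195 < 12.221 ≤ a1+…+a3=12.735 → R3 fires; R=6 D=8 G=4
Draw 5: a1=10.720, a2=1.716, a3=0.432, a4=2.528, a5=3.168, a0=18.564; τ=−ln(0.6737)/18.564=0.021 → t=0.204; u2·a0=0.1387·18.564=2.575 ≤ a1=10.720 → R1 fires; R=7 D=8 G=3
Draw 6: a1=8.040, a2=1.287, a3=0.324, a4=1.896, a5=3.696, a0=15.243; τ=−ln(0.8296)/15.243=0.012 → t=0.217; u2·a0=0.1481·15.243=2.257 ≤ a1=8.040 → R1 fires; R=8 D=8 G=2
Draw 7: a1=5.360, a2=0.858, a3=0.216, a4=1.264, a5=4.224, a0=11.922; τ=−ln(0.9858)/11.922=0.001 → t=0.218; u2·a0=0.6777·11.922=8.080; a1+…+a4=7.698 < 8.080 ≤ a1+…+a5=11.922 → R5 fires; R=9 D=9 G=2
Draw 8: a1=6.030, a2=0.858, a3=0.216, a4=1.422, a5=5.346, a0=13.872; τ=−ln(0.4298)/13.872=0.061 → t=0.279; u2·a0=0.9288·13.872=12.884; a1+…+a4=8.526 < 12.884 ≤ a1+…+a5=13.872 → R5 fires; R=10 D=10 G=2
Draw 9: a1=6.700, a2=0.858, a3=0.216, a4=1.580, a5=6.600, a0=15.954; τ=−ln(0.0207)/15.954=0.243 → t=0.522; u2·a0=0.0633·15.954=1.010 ≤ a1=6.700 → R1 fires; R=11 D=10 G=1
Draw 10: a1=3.350, a2=0.429, a3=0.108, a4=0.790, a5=7.260, a0=11.937; τ=−ln(0.3494)/11.937=0.088 → t=0.610; u2·a0=0.0336·11.937=0.401 ≤ a1=3.350 → R1 fires; R=12 D=10 G=0
Draw 11: a1=0.000, a2=0.000, a3=0.000, a4=0.000, a5=7.920, a0=7.920; τ=−ln(0.9952)/7.920=0.001 → t=0.610; u2·a0=0.7026·7.920=5.565; a1+…+a4=0.000 < 5.565 ≤ a1+…+a5=7.920 → R5 fires; R=13 D=11 G=0
Draw 12: a1=0.000, a2=0.000, a3=0.000, a4=0.000, a5=9.438, a0=9.438; τ=−ln(0.0958)/9.438=0.249 → t=0.859 > T=0.78: stop.
At T=0.78: R=13 D=11 G=0; the largest is R.

Dominant species at T: R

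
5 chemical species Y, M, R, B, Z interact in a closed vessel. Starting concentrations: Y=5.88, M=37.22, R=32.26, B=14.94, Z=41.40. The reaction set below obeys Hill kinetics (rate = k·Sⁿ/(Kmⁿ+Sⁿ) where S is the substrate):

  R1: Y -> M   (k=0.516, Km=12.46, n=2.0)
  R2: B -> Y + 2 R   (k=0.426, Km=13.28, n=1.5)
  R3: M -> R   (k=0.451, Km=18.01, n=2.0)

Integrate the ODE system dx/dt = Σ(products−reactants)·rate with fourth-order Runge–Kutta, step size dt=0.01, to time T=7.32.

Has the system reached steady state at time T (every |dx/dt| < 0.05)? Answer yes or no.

Steady state at T: no

RK4 with dt=0.01: 732 steps to T=7.32. Trajectory (selected grid times):
t=0.00: Y=5.88 M=37.22 R=32.26 B=14.94 Z=41.40
t=0.81: Y=5.99 M=37.00 R=32.93 B=14.75 Z=41.40
t=1.63: Y=6.10 M=36.78 R=33.60 B=14.57 Z=41.40
t=2.44: Y=6.20 M=36.57 R=34.26 B=14.38 Z=41.40
t=3.25: Y=6.30 M=36.36 R=34.92 B=14.20 Z=41.40
t=4.07: Y=6.39 M=36.15 R=35.58 B=14.02 Z=41.40
t=4.88: Y=6.48 M=35.95 R=36.23 B=13.84 Z=41.40
t=5.69: Y=6.57 M=35.75 R=36.88 B=13.66 Z=41.40
t=6.51: Y=6.65 M=35.54 R=37.53 B=13.48 Z=41.40
t=7.32: Y=6.73 M=35.35 R=38.17 B=13.31 Z=41.40
Rates at T: R1=0.1167, R2=0.2134, R3=0.3580
dx/dt at T (Σ net stoichiometry × rate): Y=+0.0967, M=-0.2414, R=+0.7848, B=-0.2134, Z=+0.0000
Largest |dx/dt| is |+0.7848| (R) ≥ 0.05 → not steady.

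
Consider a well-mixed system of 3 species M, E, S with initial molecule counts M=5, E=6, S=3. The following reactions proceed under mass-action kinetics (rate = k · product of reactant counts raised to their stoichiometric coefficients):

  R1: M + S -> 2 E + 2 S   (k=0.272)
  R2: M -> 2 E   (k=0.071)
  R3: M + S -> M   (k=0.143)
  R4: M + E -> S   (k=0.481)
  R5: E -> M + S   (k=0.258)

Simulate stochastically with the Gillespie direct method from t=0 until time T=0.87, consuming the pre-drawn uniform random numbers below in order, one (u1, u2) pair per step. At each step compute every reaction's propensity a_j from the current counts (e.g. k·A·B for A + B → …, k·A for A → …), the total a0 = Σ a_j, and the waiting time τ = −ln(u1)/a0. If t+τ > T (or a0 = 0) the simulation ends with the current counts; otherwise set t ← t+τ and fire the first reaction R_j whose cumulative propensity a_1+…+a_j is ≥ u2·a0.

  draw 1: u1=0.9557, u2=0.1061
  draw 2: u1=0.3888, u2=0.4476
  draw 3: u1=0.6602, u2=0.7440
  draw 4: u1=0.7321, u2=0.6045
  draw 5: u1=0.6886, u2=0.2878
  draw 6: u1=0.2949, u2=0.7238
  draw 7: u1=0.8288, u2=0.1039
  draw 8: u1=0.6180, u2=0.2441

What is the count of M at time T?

M at T = 0

t=0.000: M=5 E=6 S=3
Draw 1: a1=4.080, a2=0.355, a3=2.145, a4=14.430, a5=1.548, a0=22.558; τ=−ln(0.9557)/22.558=0.002 → t=0.002; u2·a0=0.1061·22.558=2.393 ≤ a1=4.080 → R1 fires; M=4 E=8 S=4
Draw 2: a1=4.352, a2=0.284, a3=2.288, a4=15.392, a5=2.064, a0=24.380; τ=−ln(0.3888)/24.380=0.039 → t=0.041; u2·a0=0.4476·24.380=10.912; a1+…+a3=6.924 < 10.912 ≤ a1+…+a4=22.316 → R4 fires; M=3 E=7 S=5
Draw 3: a1=4.080, a2=0.213, a3=2.145, a4=10.101, a5=1.806, a0=18.345; τ=−ln(0.6602)/18.345=0.023 → t=0.063; u2·a0=0.7440·18.345=13.649; a1+…+a3=6.438 < 13.649 ≤ a1+…+a4=16.539 → R4 fires; M=2 E=6 S=6
Draw 4: a1=3.264, a2=0.142, a3=1.716, a4=5.772, a5=1.548, a0=12.442; τ=−ln(0.7321)/12.442=0.025 → t=0.088; u2·a0=0.6045·12.442=7.521; a1+…+a3=5.122 < 7.521 ≤ a1+…+a4=10.894 → R4 fires; M=1 E=5 S=7
Draw 5: a1=1.904, a2=0.071, a3=1.001, a4=2.405, a5=1.290, a0=6.671; τ=−ln(0.6886)/6.671=0.056 → t=0.144; u2·a0=0.2878·6.671=1.920; a1=1.904 < 1.920 ≤ a1+a2=1.975 → R2 fires; M=0 E=7 S=7
Draw 6: a1=0.000, a2=0.000, a3=0.000, a4=0.000, a5=1.806, a0=1.806; τ=−ln(0.2949)/1.806=0.676 → t=0.821; u2·a0=0.7238·1.806=1.307; a1+…+a4=0.000 < 1.307 ≤ a1+…+a5=1.806 → R5 fires; M=1 E=6 S=8
Draw 7: a1=2.176, a2=0.071, a3=1.144, a4=2.886, a5=1.548, a0=7.825; τ=−ln(0.8288)/7.825=0.024 → t=0.845; u2·a0=0.1039·7.825=0.813 ≤ a1=2.176 → R1 fires; M=0 E=8 S=9
Draw 8: a1=0.000, a2=0.000, a3=0.000, a4=0.000, a5=2.064, a0=2.064; τ=−ln(0.6180)/2.064=0.233 → t=1.078 > T=0.87: stop.
Read off M at T=0.87: 0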